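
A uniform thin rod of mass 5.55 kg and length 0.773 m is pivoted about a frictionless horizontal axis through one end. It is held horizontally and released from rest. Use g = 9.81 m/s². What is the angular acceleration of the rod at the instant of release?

About the pivot, I = (1/3)ML² = (1/3)(5.55)(0.773)² = 1.105 kg·m².
The weight acts at the center, a distance L/2 = 0.3865 m from the pivot; τ = Mg(L/2) = 21.04 N·m.
α = τ/I = 21.04/1.105 = 19.04 rad/s².
(Equivalently α = (3g/(2L)) = 19.04 rad/s².)

α ≈ 19.0 rad/s²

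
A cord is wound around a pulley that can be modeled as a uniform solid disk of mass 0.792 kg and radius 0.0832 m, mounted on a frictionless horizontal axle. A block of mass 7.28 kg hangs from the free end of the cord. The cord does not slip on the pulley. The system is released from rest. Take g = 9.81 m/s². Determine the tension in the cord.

T ≈ 3.68 N

I = ½MR² = (1/2)(0.792)(0.0832)² = 0.002741 kg·m².
Block: mg − T = ma. Pulley: TR = Iα. No-slip: a = αR, so T = (I/R²)a = 0.3960·a.
Then mg = (m + 0.3960)a, so a = (7.28)(9.81)/(7.28 + 0.3960) = 9.304 m/s².
T = 0.3960·a = 3.684 N.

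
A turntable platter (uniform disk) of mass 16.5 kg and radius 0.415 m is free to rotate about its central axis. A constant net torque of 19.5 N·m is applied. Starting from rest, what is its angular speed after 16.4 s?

ω ≈ 225 rad/s

I = ½MR² = (1/2)(16.5)(0.415)² = 1.421 kg·m².
α = τ/I = 19.5/1.421 = 13.72 rad/s².
ω = ω₀ + αt = 0 + (13.72)(16.4) = 225.1 rad/s.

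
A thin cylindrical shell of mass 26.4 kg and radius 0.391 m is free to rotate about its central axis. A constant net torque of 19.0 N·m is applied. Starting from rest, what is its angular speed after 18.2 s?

I = MR² = (26.4)(0.391)² = 4.036 kg·m².
α = τ/I = 19.0/4.036 = 4.708 rad/s².
ω = ω₀ + αt = 0 + (4.708)(18.2) = 85.68 rad/s.

ω ≈ 85.7 rad/s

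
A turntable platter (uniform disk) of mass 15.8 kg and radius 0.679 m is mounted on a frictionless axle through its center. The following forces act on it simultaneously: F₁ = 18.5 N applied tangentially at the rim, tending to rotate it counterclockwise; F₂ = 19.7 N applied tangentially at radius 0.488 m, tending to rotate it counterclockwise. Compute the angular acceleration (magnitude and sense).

I = ½MR² = (1/2)(15.8)(0.679)² = 3.642 kg·m².
Taking counterclockwise as positive: τ₁ = +(18.5)(0.679) = +12.56 N·m; τ₂ = +(19.7)(0.488) = +9.614 N·m.
Net torque τ = 22.18 N·m.
α = τ/I = 22.18/3.642 = 6.088 rad/s².

α ≈ 6.09 rad/s², counterclockwise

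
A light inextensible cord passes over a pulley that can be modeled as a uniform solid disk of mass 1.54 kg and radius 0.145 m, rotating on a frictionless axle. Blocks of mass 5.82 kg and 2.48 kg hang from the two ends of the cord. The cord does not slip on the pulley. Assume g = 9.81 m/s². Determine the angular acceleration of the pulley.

α ≈ 24.9 rad/s²

I = ½MR² = (1/2)(1.54)(0.145)² = 0.01619 kg·m².
Heavier block: m₁g − T₁ = m₁a. Lighter block: T₂ − m₂g = m₂a.
Pulley: (T₁ − T₂)R = Iα = I(a/R), so T₁ − T₂ = (I/R²)a = (1/2)M_p a = 0.7700·a.
Adding the three: (m₁ − m₂)g = (m₁ + m₂ + 0.7700)a, so a = (5.82 − 2.48)(9.81)/(5.82 + 2.48 + 0.7700) = 3.613 m/s².
α = a/R = 3.613/0.145 = 24.91 rad/s².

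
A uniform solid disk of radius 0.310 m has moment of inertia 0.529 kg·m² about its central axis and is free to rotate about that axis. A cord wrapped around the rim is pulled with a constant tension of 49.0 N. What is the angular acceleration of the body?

α ≈ 28.7 rad/s²

τ = F R = (49.0)(0.310) = 15.19 N·m.
From τ = Iα: α = 15.19/0.5290 = 28.71 rad/s².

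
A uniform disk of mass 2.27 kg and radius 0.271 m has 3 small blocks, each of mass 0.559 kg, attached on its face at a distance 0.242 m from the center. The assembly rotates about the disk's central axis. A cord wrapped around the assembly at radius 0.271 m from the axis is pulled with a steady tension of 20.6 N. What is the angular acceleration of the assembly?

α ≈ 30.7 rad/s²

I_disk = ½MR² = ½(2.27)(0.271)² = 0.08336 kg·m².
I_blocks = 3·m·r² = 3(0.559)(0.242)² = 0.09821 kg·m².
Total I = 0.1816 kg·m².
τ = F r = (20.6)(0.271) = 5.583 N·m.
α = τ/I = 5.583/0.1816 = 30.75 rad/s².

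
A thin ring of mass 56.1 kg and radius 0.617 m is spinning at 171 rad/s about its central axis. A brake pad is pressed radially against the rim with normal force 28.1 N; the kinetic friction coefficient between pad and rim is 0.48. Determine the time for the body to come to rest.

I = MR² = (56.1)(0.617)² = 21.36 kg·m².
Friction force f = μN = (0.48)(28.1) = 13.49 N at the rim; torque magnitude τ = fR = 8.322 N·m, opposing ω.
|α| = τ/I = 8.322/21.36 = 0.3897 rad/s² (deceleration).
0 = ω₀ − |α|t ⇒ t = ω₀/|α| = 171/0.3897 = 438.8 s.

t ≈ 439 s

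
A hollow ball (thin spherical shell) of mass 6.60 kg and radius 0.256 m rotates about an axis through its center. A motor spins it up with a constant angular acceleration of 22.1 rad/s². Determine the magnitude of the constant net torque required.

I = (2/3)MR² = (2/3)(6.60)(0.256)² = 0.2884 kg·m².
τ = Iα = (0.2884)(22.10) = 6.373 N·m.

τ ≈ 6.37 N·m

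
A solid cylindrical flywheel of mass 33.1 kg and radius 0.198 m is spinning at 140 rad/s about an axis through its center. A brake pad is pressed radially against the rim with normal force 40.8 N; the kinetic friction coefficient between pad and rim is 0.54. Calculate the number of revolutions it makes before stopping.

≈ 232 revolutions

I = ½MR² = (1/2)(33.1)(0.198)² = 0.6488 kg·m².
Friction force f = μN = (0.54)(40.8) = 22.03 N at the rim; torque magnitude τ = fR = 4.362 N·m, opposing ω.
|α| = τ/I = 4.362/0.6488 = 6.723 rad/s² (deceleration).
ω² = ω₀² − 2|α|θ with ω = 0 ⇒ θ = ω₀²/(2|α|) = 1458 rad = 232.0 rev.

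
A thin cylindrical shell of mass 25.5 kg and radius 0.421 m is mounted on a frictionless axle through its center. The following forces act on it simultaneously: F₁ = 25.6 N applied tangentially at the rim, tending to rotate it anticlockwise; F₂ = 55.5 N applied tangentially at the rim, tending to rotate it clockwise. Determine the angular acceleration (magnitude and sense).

I = MR² = (25.5)(0.421)² = 4.520 kg·m².
Taking anticlockwise as positive: τ₁ = +(25.6)(0.421) = +10.78 N·m; τ₂ = −(55.5)(0.421) = −23.37 N·m.
Net torque τ = -12.59 N·m.
α = τ/I = -12.59/4.520 = -2.785 rad/s².

α ≈ 2.79 rad/s², clockwise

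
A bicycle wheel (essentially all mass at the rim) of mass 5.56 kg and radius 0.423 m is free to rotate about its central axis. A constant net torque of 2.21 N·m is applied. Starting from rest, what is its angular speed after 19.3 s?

I = MR² = (5.56)(0.423)² = 0.9948 kg·m².
α = τ/I = 2.21/0.9948 = 2.221 rad/s².
ω = ω₀ + αt = 0 + (2.221)(19.3) = 42.87 rad/s.

ω ≈ 42.9 rad/s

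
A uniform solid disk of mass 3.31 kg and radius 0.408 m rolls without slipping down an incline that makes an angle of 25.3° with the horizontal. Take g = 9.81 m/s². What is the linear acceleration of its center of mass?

Translation along the incline: Mg sinθ − f = Ma.
Rotation about the center: fR = Iα with I = ½MR². No-slip gives a = αR, so f = (I/R²)a = (1/2)M a.
Substituting: Mg sinθ = (1 + 0.5000)Ma, so a = g sinθ/(1 + 0.5000) = (9.81) sin 25.3° / 1.500 = 2.795 m/s².

a ≈ 2.79 m/s²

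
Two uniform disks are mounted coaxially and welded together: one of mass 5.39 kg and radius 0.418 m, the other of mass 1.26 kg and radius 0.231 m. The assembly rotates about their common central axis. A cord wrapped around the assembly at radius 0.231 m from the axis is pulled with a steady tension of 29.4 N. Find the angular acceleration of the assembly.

I = ½M₁R₁² + ½M₂R₂² = ½(5.39)(0.418)² + ½(1.26)(0.231)² = 0.5045 kg·m².
τ = F r = (29.4)(0.231) = 6.791 N·m.
α = τ/I = 6.791/0.5045 = 13.46 rad/s².

α ≈ 13.5 rad/s²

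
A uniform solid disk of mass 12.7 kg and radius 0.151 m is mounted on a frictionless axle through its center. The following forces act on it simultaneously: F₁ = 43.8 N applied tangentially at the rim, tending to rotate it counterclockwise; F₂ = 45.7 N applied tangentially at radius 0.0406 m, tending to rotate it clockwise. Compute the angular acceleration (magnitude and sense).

I = ½MR² = (1/2)(12.7)(0.151)² = 0.1448 kg·m².
Taking counterclockwise as positive: τ₁ = +(43.8)(0.151) = +6.614 N·m; τ₂ = −(45.7)(0.0406) = −1.855 N·m.
Net torque τ = 4.758 N·m.
α = τ/I = 4.758/0.1448 = 32.86 rad/s².

α ≈ 32.9 rad/s², counterclockwise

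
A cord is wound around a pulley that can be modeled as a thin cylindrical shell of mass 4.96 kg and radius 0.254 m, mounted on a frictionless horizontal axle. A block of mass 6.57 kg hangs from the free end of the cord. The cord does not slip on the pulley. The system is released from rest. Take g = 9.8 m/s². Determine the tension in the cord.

I = MR² = (4.96)(0.254)² = 0.3200 kg·m².
Block: mg − T = ma. Pulley: TR = Iα. No-slip: a = αR, so T = (I/R²)a = 4.960·a.
Then mg = (m + 4.960)a, so a = (6.57)(9.8)/(6.57 + 4.960) = 5.584 m/s².
T = 4.960·a = 27.70 N.

T ≈ 27.7 N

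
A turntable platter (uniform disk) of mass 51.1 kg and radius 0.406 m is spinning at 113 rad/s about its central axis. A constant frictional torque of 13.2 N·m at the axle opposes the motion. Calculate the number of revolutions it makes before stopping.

I = ½MR² = (1/2)(51.1)(0.406)² = 4.212 kg·m².
The net torque has magnitude 13.2 N·m, opposing ω.
|α| = τ/I = 13.20/4.212 = 3.134 rad/s² (deceleration).
ω² = ω₀² − 2|α|θ with ω = 0 ⇒ θ = ω₀²/(2|α|) = 2037 rad = 324.2 rev.

≈ 324 revolutions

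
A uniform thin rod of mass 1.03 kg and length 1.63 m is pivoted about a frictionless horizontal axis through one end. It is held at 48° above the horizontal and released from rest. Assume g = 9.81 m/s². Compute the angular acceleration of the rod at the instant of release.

About the pivot, I = (1/3)ML² = (1/3)(1.03)(1.63)² = 0.9122 kg·m².
The weight acts at the center, a distance L/2 = 0.8150 m from the pivot; τ = Mg(L/2) cos 48° = 5.510 N·m.
α = τ/I = 5.510/0.9122 = 6.041 rad/s².

α ≈ 6.04 rad/s²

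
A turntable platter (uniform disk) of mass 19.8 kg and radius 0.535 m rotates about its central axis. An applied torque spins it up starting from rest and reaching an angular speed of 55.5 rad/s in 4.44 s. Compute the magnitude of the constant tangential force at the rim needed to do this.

F ≈ 66.2 N

I = ½MR² = (1/2)(19.8)(0.535)² = 2.834 kg·m².
α = Δω/Δt = (55.5 − 0)/4.44 = 12.50 rad/s².
The required torque is τ = Iα = (2.834)(12.50) = 35.42 N·m.
A tangential force at the rim gives τ = FR, so F = τ/R = 35.42/0.535 = 66.21 N.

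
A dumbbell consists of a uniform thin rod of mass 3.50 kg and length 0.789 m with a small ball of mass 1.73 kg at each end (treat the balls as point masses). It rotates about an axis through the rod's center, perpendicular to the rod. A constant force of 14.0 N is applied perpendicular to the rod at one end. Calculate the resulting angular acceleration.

α ≈ 7.67 rad/s²

I_rod = (1/12)ML² = (1/12)(3.50)(0.789)² = 0.1816 kg·m².
I_balls = 2·m·(L/2)² = 2(1.73)(0.3945)² = 0.5385 kg·m².
Total I = 0.7200 kg·m².
τ = F·(L/2) = (14.0)(0.395) = 5.523 N·m.
α = τ/I = 5.523/0.7200 = 7.670 rad/s².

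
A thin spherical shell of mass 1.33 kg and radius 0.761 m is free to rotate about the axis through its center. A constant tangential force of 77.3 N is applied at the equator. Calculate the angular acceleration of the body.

I = (2/3)MR² = (2/3)(1.33)(0.761)² = 0.5135 kg·m².
τ = F R = (77.3)(0.761) = 58.83 N·m.
Newton's second law for rotation, τ = Iα, gives α = τ/I = 58.83/0.5135 = 114.6 rad/s².

α ≈ 115 rad/s²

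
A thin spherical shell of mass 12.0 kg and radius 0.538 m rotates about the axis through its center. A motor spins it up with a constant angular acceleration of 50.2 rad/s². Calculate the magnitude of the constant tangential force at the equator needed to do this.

I = (2/3)MR² = (2/3)(12.0)(0.538)² = 2.316 kg·m².
The required torque is τ = Iα = (2.316)(50.20) = 116.2 N·m.
A tangential force at the equator gives τ = FR, so F = τ/R = 116.2/0.538 = 216.1 N.

F ≈ 216 N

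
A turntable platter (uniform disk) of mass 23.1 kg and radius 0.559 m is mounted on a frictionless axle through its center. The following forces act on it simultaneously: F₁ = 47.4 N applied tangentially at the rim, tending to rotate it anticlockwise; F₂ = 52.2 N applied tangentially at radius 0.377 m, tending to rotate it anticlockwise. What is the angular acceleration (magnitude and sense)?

α ≈ 12.8 rad/s², anticlockwise

I = ½MR² = (1/2)(23.1)(0.559)² = 3.609 kg·m².
Taking anticlockwise as positive: τ₁ = +(47.4)(0.559) = +26.50 N·m; τ₂ = +(52.2)(0.377) = +19.68 N·m.
Net torque τ = 46.18 N·m.
α = τ/I = 46.18/3.609 = 12.79 rad/s².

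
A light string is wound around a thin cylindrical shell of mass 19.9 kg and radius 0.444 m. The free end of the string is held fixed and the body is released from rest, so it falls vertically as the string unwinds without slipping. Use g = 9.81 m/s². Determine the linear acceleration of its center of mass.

Translation: Mg − T = Ma. Rotation about the center: TR = Iα with I = MR².
With a = αR: T = (I/R²)a = M a, so Mg = (1 + 1.000)Ma.
a = g/(1 + 1.000) = 9.81/2.000 = 4.905 m/s².

a ≈ 4.91 m/s²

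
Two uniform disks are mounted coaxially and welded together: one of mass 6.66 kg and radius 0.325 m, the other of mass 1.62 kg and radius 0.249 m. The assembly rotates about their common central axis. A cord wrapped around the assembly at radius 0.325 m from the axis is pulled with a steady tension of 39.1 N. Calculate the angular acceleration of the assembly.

I = ½M₁R₁² + ½M₂R₂² = ½(6.66)(0.325)² + ½(1.62)(0.249)² = 0.4020 kg·m².
τ = F r = (39.1)(0.325) = 12.71 N·m.
α = τ/I = 12.71/0.4020 = 31.61 rad/s².

α ≈ 31.6 rad/s²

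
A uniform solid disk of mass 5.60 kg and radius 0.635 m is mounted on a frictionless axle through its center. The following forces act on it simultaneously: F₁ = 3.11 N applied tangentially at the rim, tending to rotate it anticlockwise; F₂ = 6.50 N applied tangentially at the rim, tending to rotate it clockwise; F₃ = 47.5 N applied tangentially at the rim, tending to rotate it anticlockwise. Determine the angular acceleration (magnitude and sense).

I = ½MR² = (1/2)(5.60)(0.635)² = 1.129 kg·m².
Taking anticlockwise as positive: τ₁ = +(3.11)(0.635) = +1.975 N·m; τ₂ = −(6.50)(0.635) = −4.128 N·m; τ₃ = +(47.5)(0.635) = +30.16 N·m.
Net torque τ = 28.01 N·m.
α = τ/I = 28.01/1.129 = 24.81 rad/s².

α ≈ 24.8 rad/s², anticlockwise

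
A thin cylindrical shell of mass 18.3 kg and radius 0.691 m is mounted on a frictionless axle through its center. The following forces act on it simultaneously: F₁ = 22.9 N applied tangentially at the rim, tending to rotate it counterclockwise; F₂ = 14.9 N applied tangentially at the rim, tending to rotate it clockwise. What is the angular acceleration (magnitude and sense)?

α ≈ 0.633 rad/s², counterclockwise

I = MR² = (18.3)(0.691)² = 8.738 kg·m².
Taking counterclockwise as positive: τ₁ = +(22.9)(0.691) = +15.82 N·m; τ₂ = −(14.9)(0.691) = −10.30 N·m.
Net torque τ = 5.528 N·m.
α = τ/I = 5.528/8.738 = 0.6326 rad/s².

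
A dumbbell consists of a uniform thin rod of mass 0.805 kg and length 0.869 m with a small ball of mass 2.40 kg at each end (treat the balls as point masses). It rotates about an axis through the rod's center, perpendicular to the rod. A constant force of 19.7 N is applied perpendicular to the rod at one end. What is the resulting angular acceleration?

I_rod = (1/12)ML² = (1/12)(0.805)(0.869)² = 0.05066 kg·m².
I_balls = 2·m·(L/2)² = 2(2.40)(0.4345)² = 0.9062 kg·m².
Total I = 0.9569 kg·m².
τ = F·(L/2) = (19.7)(0.434) = 8.560 N·m.
α = τ/I = 8.560/0.9569 = 8.946 rad/s².

α ≈ 8.95 rad/s²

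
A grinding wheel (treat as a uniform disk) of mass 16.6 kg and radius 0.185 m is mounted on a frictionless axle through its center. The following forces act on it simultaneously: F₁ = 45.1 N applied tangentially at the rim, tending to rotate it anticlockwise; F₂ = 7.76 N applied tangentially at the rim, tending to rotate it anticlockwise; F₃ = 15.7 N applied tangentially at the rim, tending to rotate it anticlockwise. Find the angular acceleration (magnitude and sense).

α ≈ 44.6 rad/s², anticlockwise

I = ½MR² = (1/2)(16.6)(0.185)² = 0.2841 kg·m².
Taking anticlockwise as positive: τ₁ = +(45.1)(0.185) = +8.344 N·m; τ₂ = +(7.76)(0.185) = +1.436 N·m; τ₃ = +(15.7)(0.185) = +2.904 N·m.
Net torque τ = 12.68 N·m.
α = τ/I = 12.68/0.2841 = 44.65 rad/s².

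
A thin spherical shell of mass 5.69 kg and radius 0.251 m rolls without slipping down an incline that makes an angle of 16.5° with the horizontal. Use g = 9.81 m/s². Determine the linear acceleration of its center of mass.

Translation along the incline: Mg sinθ − f = Ma.
Rotation about the center: fR = Iα with I = (2/3)MR². No-slip gives a = αR, so f = (I/R²)a = (2/3)M a.
Substituting: Mg sinθ = (1 + 0.6667)Ma, so a = g sinθ/(1 + 0.6667) = (9.81) sin 16.5° / 1.667 = 1.672 m/s².

a ≈ 1.67 m/s²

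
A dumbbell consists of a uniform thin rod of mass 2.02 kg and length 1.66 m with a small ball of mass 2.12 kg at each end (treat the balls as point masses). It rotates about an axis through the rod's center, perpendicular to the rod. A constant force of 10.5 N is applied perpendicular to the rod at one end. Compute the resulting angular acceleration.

I_rod = (1/12)ML² = (1/12)(2.02)(1.66)² = 0.4639 kg·m².
I_balls = 2·m·(L/2)² = 2(2.12)(0.8300)² = 2.921 kg·m².
Total I = 3.385 kg·m².
τ = F·(L/2) = (10.5)(0.830) = 8.715 N·m.
α = τ/I = 8.715/3.385 = 2.575 rad/s².

α ≈ 2.57 rad/s²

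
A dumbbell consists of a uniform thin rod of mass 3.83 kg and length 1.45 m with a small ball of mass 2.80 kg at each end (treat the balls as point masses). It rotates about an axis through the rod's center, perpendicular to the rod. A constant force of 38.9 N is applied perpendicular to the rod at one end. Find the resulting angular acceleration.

α ≈ 7.80 rad/s²

I_rod = (1/12)ML² = (1/12)(3.83)(1.45)² = 0.6710 kg·m².
I_balls = 2·m·(L/2)² = 2(2.80)(0.7250)² = 2.943 kg·m².
Total I = 3.615 kg·m².
τ = F·(L/2) = (38.9)(0.725) = 28.20 N·m.
α = τ/I = 28.20/3.615 = 7.802 rad/s².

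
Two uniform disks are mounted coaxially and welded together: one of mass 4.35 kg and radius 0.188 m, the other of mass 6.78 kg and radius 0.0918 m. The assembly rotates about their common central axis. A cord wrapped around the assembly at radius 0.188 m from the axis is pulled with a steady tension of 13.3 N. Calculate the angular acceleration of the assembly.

I = ½M₁R₁² + ½M₂R₂² = ½(4.35)(0.188)² + ½(6.78)(0.0918)² = 0.1054 kg·m².
τ = F r = (13.3)(0.188) = 2.500 N·m.
α = τ/I = 2.500/0.1054 = 23.71 rad/s².

α ≈ 23.7 rad/s²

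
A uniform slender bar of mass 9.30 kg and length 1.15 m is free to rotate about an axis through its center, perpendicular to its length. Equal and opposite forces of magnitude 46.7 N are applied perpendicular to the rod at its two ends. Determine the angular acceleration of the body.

α ≈ 52.4 rad/s²

I = (1/12)ML² = (1/12)(9.30)(1.15)² = 1.025 kg·m².
The couple gives τ = F·(L/2) + F·(L/2) = F L = (46.7)(1.15) = 53.70 N·m.
Newton's second law for rotation, τ = Iα, gives α = τ/I = 53.70/1.025 = 52.40 rad/s².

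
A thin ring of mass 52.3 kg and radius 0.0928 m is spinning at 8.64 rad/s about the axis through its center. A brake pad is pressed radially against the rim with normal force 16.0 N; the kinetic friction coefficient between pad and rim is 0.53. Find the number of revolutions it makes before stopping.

≈ 3.40 revolutions

I = MR² = (52.3)(0.0928)² = 0.4504 kg·m².
Friction force f = μN = (0.53)(16.0) = 8.480 N at the rim; torque magnitude τ = fR = 0.7869 N·m, opposing ω.
|α| = τ/I = 0.7869/0.4504 = 1.747 rad/s² (deceleration).
ω² = ω₀² − 2|α|θ with ω = 0 ⇒ θ = ω₀²/(2|α|) = 21.36 rad = 3.400 rev.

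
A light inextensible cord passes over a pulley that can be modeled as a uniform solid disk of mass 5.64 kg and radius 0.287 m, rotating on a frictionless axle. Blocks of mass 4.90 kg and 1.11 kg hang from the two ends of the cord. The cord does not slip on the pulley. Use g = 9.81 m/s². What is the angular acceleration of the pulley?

α ≈ 14.7 rad/s²

I = ½MR² = (1/2)(5.64)(0.287)² = 0.2323 kg·m².
Heavier block: m₁g − T₁ = m₁a. Lighter block: T₂ − m₂g = m₂a.
Pulley: (T₁ − T₂)R = Iα = I(a/R), so T₁ − T₂ = (I/R²)a = (1/2)M_p a = 2.820·a.
Adding the three: (m₁ − m₂)g = (m₁ + m₂ + 2.820)a, so a = (4.90 − 1.11)(9.81)/(4.90 + 1.11 + 2.820) = 4.211 m/s².
α = a/R = 4.211/0.287 = 14.67 rad/s².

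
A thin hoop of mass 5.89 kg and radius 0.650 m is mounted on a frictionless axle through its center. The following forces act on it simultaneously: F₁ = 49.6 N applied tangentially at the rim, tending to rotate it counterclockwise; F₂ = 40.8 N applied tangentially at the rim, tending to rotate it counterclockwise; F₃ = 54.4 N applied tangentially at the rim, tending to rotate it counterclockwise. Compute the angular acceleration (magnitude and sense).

α ≈ 37.8 rad/s², counterclockwise

I = MR² = (5.89)(0.650)² = 2.489 kg·m².
Taking counterclockwise as positive: τ₁ = +(49.6)(0.650) = +32.24 N·m; τ₂ = +(40.8)(0.650) = +26.52 N·m; τ₃ = +(54.4)(0.650) = +35.36 N·m.
Net torque τ = 94.12 N·m.
α = τ/I = 94.12/2.489 = 37.82 rad/s².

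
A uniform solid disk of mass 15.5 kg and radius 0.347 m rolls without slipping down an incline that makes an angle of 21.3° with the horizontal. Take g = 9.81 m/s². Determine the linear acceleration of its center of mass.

Translation along the incline: Mg sinθ − f = Ma.
Rotation about the center: fR = Iα with I = ½MR². No-slip gives a = αR, so f = (I/R²)a = (1/2)M a.
Substituting: Mg sinθ = (1 + 0.5000)Ma, so a = g sinθ/(1 + 0.5000) = (9.81) sin 21.3° / 1.500 = 2.376 m/s².

a ≈ 2.38 m/s²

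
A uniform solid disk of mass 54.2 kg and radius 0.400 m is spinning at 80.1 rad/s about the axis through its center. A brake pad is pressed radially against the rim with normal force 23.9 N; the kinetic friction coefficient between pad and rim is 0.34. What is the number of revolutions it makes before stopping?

≈ 681 revolutions

I = ½MR² = (1/2)(54.2)(0.400)² = 4.336 kg·m².
Friction force f = μN = (0.34)(23.9) = 8.126 N at the rim; torque magnitude τ = fR = 3.250 N·m, opposing ω.
|α| = τ/I = 3.250/4.336 = 0.7496 rad/s² (deceleration).
ω² = ω₀² − 2|α|θ with ω = 0 ⇒ θ = ω₀²/(2|α|) = 4279 rad = 681.1 rev.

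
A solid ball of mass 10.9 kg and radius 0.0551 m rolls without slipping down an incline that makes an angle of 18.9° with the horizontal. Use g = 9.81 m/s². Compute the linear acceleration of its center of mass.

Translation along the incline: Mg sinθ − f = Ma.
Rotation about the center: fR = Iα with I = (2/5)MR². No-slip gives a = αR, so f = (I/R²)a = (2/5)M a.
Substituting: Mg sinθ = (1 + 0.4000)Ma, so a = g sinθ/(1 + 0.4000) = (9.81) sin 18.9° / 1.400 = 2.270 m/s².

a ≈ 2.27 m/s²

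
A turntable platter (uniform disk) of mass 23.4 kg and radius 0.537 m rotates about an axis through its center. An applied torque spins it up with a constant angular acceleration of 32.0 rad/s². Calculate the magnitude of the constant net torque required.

I = ½MR² = (1/2)(23.4)(0.537)² = 3.374 kg·m².
τ = Iα = (3.374)(32.00) = 108.0 N·m.

τ ≈ 108 N·m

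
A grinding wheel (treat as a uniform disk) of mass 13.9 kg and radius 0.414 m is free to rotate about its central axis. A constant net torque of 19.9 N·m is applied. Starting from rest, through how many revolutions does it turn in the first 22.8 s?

I = ½MR² = (1/2)(13.9)(0.414)² = 1.191 kg·m².
α = τ/I = 19.9/1.191 = 16.71 rad/s².
θ = ½αt² = ½(16.71)(22.8)² = 4342 rad.
Revolutions = θ/(2π) = 691.1.

≈ 691 revolutions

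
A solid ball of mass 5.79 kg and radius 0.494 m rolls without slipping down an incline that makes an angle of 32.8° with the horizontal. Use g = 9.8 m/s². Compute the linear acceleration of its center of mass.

Translation along the incline: Mg sinθ − f = Ma.
Rotation about the center: fR = Iα with I = (2/5)MR². No-slip gives a = αR, so f = (I/R²)a = (2/5)M a.
Substituting: Mg sinθ = (1 + 0.4000)Ma, so a = g sinθ/(1 + 0.4000) = (9.8) sin 32.8° / 1.400 = 3.792 m/s².

a ≈ 3.79 m/s²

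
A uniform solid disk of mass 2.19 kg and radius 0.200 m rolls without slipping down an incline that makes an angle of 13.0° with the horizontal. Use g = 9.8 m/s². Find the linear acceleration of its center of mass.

Translation along the incline: Mg sinθ − f = Ma.
Rotation about the center: fR = Iα with I = ½MR². No-slip gives a = αR, so f = (I/R²)a = (1/2)M a.
Substituting: Mg sinθ = (1 + 0.5000)Ma, so a = g sinθ/(1 + 0.5000) = (9.8) sin 13.0° / 1.500 = 1.470 m/s².

a ≈ 1.47 m/s²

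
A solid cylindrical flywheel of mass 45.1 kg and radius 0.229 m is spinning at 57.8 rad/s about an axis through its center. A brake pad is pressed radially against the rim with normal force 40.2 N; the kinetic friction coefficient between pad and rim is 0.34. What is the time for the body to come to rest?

I = ½MR² = (1/2)(45.1)(0.229)² = 1.183 kg·m².
Friction force f = μN = (0.34)(40.2) = 13.67 N at the rim; torque magnitude τ = fR = 3.130 N·m, opposing ω.
|α| = τ/I = 3.130/1.183 = 2.647 rad/s² (deceleration).
0 = ω₀ − |α|t ⇒ t = ω₀/|α| = 57.8/2.647 = 21.84 s.

t ≈ 21.8 s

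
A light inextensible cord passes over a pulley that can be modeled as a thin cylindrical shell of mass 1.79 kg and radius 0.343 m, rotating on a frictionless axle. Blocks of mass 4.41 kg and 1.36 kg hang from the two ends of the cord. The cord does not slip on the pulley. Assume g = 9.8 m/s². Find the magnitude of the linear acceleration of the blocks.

I = MR² = (1.79)(0.343)² = 0.2106 kg·m².
Heavier block: m₁g − T₁ = m₁a. Lighter block: T₂ − m₂g = m₂a.
Pulley: (T₁ − T₂)R = Iα = I(a/R), so T₁ − T₂ = (I/R²)a = 1·M_p a = 1.790·a.
Adding the three: (m₁ − m₂)g = (m₁ + m₂ + 1.790)a, so a = (4.41 − 1.36)(9.8)/(4.41 + 1.36 + 1.790) = 3.954 m/s².

a ≈ 3.95 m/s²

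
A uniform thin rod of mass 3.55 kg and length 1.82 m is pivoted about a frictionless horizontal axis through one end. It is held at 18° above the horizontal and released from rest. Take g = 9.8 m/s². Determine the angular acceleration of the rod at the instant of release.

About the pivot, I = (1/3)ML² = (1/3)(3.55)(1.82)² = 3.920 kg·m².
The weight acts at the center, a distance L/2 = 0.9100 m from the pivot; τ = Mg(L/2) cos 18° = 30.11 N·m.
α = τ/I = 30.11/3.920 = 7.682 rad/s².

α ≈ 7.68 rad/s²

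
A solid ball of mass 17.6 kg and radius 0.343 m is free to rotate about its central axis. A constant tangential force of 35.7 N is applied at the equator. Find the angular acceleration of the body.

α ≈ 14.8 rad/s²

I = (2/5)MR² = (2/5)(17.6)(0.343)² = 0.8282 kg·m².
τ = F R = (35.7)(0.343) = 12.25 N·m.
From τ = Iα: α = 12.25/0.8282 = 14.78 rad/s².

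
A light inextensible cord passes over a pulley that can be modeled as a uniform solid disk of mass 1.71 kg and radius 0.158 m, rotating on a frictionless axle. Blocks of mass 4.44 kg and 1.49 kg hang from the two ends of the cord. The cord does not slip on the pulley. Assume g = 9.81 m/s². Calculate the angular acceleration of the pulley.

I = ½MR² = (1/2)(1.71)(0.158)² = 0.02134 kg·m².
Heavier block: m₁g − T₁ = m₁a. Lighter block: T₂ − m₂g = m₂a.
Pulley: (T₁ − T₂)R = Iα = I(a/R), so T₁ − T₂ = (I/R²)a = (1/2)M_p a = 0.8550·a.
Adding the three: (m₁ − m₂)g = (m₁ + m₂ + 0.8550)a, so a = (4.44 − 1.49)(9.81)/(4.44 + 1.49 + 0.8550) = 4.265 m/s².
α = a/R = 4.265/0.158 = 27.00 rad/s².

α ≈ 27.0 rad/s²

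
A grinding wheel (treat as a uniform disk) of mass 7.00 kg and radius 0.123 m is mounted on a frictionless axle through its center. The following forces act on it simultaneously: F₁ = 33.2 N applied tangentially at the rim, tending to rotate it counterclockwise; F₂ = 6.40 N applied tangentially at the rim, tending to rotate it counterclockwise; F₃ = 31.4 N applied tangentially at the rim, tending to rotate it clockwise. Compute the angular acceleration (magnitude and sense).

I = ½MR² = (1/2)(7.00)(0.123)² = 0.05295 kg·m².
Taking counterclockwise as positive: τ₁ = +(33.2)(0.123) = +4.084 N·m; τ₂ = +(6.40)(0.123) = +0.7872 N·m; τ₃ = −(31.4)(0.123) = −3.862 N·m.
Net torque τ = 1.009 N·m.
α = τ/I = 1.009/0.05295 = 19.05 rad/s².

α ≈ 19.0 rad/s², counterclockwise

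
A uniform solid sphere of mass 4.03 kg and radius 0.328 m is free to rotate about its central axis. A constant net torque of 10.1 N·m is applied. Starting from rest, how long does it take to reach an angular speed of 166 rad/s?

I = (2/5)MR² = (2/5)(4.03)(0.328)² = 0.1734 kg·m².
α = τ/I = 10.1/0.1734 = 58.24 rad/s².
ω = αt ⇒ t = ω/α = 166/58.24 = 2.850 s.

t ≈ 2.85 s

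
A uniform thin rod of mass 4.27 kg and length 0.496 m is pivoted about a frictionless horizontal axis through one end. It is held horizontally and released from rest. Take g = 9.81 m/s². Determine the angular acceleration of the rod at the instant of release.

α ≈ 29.7 rad/s²

About the pivot, I = (1/3)ML² = (1/3)(4.27)(0.496)² = 0.3502 kg·m².
The weight acts at the center, a distance L/2 = 0.2480 m from the pivot; τ = Mg(L/2) = 10.39 N·m.
α = τ/I = 10.39/0.3502 = 29.67 rad/s².
(Equivalently α = (3g/(2L)) = 29.67 rad/s².)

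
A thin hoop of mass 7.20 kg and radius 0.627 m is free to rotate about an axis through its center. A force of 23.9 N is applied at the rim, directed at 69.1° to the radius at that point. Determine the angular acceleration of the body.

α ≈ 4.95 rad/s²

I = MR² = (7.20)(0.627)² = 2.831 kg·m².
Only the tangential component produces torque: τ = F R sinθ = (23.9)(0.627) sin 69.1° = 14.00 N·m.
Newton's second law for rotation, τ = Iα, gives α = τ/I = 14.00/2.831 = 4.946 rad/s².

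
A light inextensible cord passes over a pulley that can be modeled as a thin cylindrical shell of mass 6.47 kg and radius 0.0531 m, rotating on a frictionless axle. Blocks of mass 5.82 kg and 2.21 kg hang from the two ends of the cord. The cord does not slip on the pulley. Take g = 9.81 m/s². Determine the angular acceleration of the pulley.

α ≈ 46.0 rad/s²

I = MR² = (6.47)(0.0531)² = 0.01824 kg·m².
Heavier block: m₁g − T₁ = m₁a. Lighter block: T₂ − m₂g = m₂a.
Pulley: (T₁ − T₂)R = Iα = I(a/R), so T₁ − T₂ = (I/R²)a = 1·M_p a = 6.470·a.
Adding the three: (m₁ − m₂)g = (m₁ + m₂ + 6.470)a, so a = (5.82 − 2.21)(9.81)/(5.82 + 2.21 + 6.470) = 2.442 m/s².
α = a/R = 2.442/0.0531 = 46.00 rad/s².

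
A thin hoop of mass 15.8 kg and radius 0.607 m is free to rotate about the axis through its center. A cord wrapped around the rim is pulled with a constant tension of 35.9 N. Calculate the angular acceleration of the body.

α ≈ 3.74 rad/s²

I = MR² = (15.8)(0.607)² = 5.821 kg·m².
τ = F R = (35.9)(0.607) = 21.79 N·m.
Newton's second law for rotation, τ = Iα, gives α = τ/I = 21.79/5.821 = 3.743 rad/s².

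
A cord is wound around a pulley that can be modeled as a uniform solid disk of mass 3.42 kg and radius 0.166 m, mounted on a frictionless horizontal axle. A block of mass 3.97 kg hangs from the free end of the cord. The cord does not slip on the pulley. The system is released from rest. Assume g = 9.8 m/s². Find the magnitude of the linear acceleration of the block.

a ≈ 6.85 m/s²

I = ½MR² = (1/2)(3.42)(0.166)² = 0.04712 kg·m².
Block: mg − T = ma. Pulley: TR = Iα. No-slip: a = αR, so T = (I/R²)a = 1.710·a.
Then mg = (m + 1.710)a, so a = (3.97)(9.8)/(3.97 + 1.710) = 6.850 m/s².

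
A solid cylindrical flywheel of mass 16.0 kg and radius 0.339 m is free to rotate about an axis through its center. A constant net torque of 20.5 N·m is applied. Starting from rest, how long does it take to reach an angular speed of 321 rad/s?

t ≈ 14.4 s

I = ½MR² = (1/2)(16.0)(0.339)² = 0.9194 kg·m².
α = τ/I = 20.5/0.9194 = 22.30 rad/s².
ω = αt ⇒ t = ω/α = 321/22.30 = 14.40 s.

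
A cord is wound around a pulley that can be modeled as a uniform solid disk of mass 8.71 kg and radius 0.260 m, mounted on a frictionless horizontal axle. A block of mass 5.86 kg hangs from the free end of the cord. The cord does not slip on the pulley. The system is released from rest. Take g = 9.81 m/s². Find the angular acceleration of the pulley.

I = ½MR² = (1/2)(8.71)(0.260)² = 0.2944 kg·m².
Block: mg − T = ma. Pulley: TR = Iα. No-slip: a = αR, so T = (I/R²)a = 4.355·a.
Then mg = (m + 4.355)a, so a = (5.86)(9.81)/(5.86 + 4.355) = 5.628 m/s².
α = a/R = 5.628/0.260 = 21.64 rad/s².

α ≈ 21.6 rad/s²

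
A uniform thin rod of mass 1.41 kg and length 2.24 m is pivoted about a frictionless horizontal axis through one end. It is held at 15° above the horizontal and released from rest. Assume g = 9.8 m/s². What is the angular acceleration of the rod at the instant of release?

α ≈ 6.34 rad/s²

About the pivot, I = (1/3)ML² = (1/3)(1.41)(2.24)² = 2.358 kg·m².
The weight acts at the center, a distance L/2 = 1.120 m from the pivot; τ = Mg(L/2) cos 15° = 14.95 N·m.
α = τ/I = 14.95/2.358 = 6.339 rad/s².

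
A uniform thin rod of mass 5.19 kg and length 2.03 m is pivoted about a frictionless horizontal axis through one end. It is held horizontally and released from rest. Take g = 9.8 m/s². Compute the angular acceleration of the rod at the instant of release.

About the pivot, I = (1/3)ML² = (1/3)(5.19)(2.03)² = 7.129 kg·m².
The weight acts at the center, a distance L/2 = 1.015 m from the pivot; τ = Mg(L/2) = 51.62 N·m.
α = τ/I = 51.62/7.129 = 7.241 rad/s².

α ≈ 7.24 rad/s²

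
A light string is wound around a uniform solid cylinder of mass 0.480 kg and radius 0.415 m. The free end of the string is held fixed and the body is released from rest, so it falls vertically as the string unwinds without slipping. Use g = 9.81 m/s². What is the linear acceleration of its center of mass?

Translation: Mg − T = Ma. Rotation about the center: TR = Iα with I = ½MR².
With a = αR: T = (I/R²)a = (1/2)M a, so Mg = (1 + 0.5000)Ma.
a = g/(1 + 0.5000) = 9.81/1.500 = 6.540 m/s².

a ≈ 6.54 m/s²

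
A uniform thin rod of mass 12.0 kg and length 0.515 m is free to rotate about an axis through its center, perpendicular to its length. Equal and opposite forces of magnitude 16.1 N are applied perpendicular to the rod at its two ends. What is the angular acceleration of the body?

I = (1/12)ML² = (1/12)(12.0)(0.515)² = 0.2652 kg·m².
The couple gives τ = F·(L/2) + F·(L/2) = F L = (16.1)(0.515) = 8.292 N·m.
Newton's second law for rotation, τ = Iα, gives α = τ/I = 8.292/0.2652 = 31.26 rad/s².

α ≈ 31.3 rad/s²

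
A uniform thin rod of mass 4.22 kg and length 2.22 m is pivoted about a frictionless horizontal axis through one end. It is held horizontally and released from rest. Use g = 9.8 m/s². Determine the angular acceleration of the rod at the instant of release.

α ≈ 6.62 rad/s²

About the pivot, I = (1/3)ML² = (1/3)(4.22)(2.22)² = 6.933 kg·m².
The weight acts at the center, a distance L/2 = 1.110 m from the pivot; τ = Mg(L/2) = 45.91 N·m.
α = τ/I = 45.91/6.933 = 6.622 rad/s².
(Equivalently α = (3g/(2L)) = 6.622 rad/s².)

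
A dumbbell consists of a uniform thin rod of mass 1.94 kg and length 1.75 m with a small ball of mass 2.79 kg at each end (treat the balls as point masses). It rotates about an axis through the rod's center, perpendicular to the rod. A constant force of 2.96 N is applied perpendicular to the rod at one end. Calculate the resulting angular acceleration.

I_rod = (1/12)ML² = (1/12)(1.94)(1.75)² = 0.4951 kg·m².
I_balls = 2·m·(L/2)² = 2(2.79)(0.8750)² = 4.272 kg·m².
Total I = 4.767 kg·m².
τ = F·(L/2) = (2.96)(0.875) = 2.590 N·m.
α = τ/I = 2.590/4.767 = 0.5433 rad/s².

α ≈ 0.543 rad/s²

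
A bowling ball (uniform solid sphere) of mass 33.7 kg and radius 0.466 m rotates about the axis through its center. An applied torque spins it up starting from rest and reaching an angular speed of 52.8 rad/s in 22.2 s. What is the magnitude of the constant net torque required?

τ ≈ 6.96 N·m

I = (2/5)MR² = (2/5)(33.7)(0.466)² = 2.927 kg·m².
α = Δω/Δt = (52.8 − 0)/22.2 = 2.378 rad/s².
τ = Iα = (2.927)(2.378) = 6.962 N·m.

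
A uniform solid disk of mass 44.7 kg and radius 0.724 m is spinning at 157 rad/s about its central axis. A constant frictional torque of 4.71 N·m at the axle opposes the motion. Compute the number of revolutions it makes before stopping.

I = ½MR² = (1/2)(44.7)(0.724)² = 11.72 kg·m².
The net torque has magnitude 4.71 N·m, opposing ω.
|α| = τ/I = 4.710/11.72 = 0.4020 rad/s² (deceleration).
ω² = ω₀² − 2|α|θ with ω = 0 ⇒ θ = ω₀²/(2|α|) = 30660 rad = 4879 rev.

≈ 4880 revolutions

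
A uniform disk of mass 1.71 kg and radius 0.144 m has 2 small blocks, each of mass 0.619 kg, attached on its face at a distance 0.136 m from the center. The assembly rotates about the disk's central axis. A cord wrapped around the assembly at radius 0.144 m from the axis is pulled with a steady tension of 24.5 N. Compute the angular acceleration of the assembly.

α ≈ 86.8 rad/s²

I_disk = ½MR² = ½(1.71)(0.144)² = 0.01773 kg·m².
I_blocks = 2·m·r² = 2(0.619)(0.136)² = 0.02290 kg·m².
Total I = 0.04063 kg·m².
τ = F r = (24.5)(0.144) = 3.528 N·m.
α = τ/I = 3.528/0.04063 = 86.84 rad/s².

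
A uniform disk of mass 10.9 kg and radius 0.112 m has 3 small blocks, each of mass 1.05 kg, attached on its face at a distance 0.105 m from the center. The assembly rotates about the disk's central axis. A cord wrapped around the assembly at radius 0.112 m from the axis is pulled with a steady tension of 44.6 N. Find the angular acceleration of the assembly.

I_disk = ½MR² = ½(10.9)(0.112)² = 0.06836 kg·m².
I_blocks = 3·m·r² = 3(1.05)(0.105)² = 0.03473 kg·m².
Total I = 0.1031 kg·m².
τ = F r = (44.6)(0.112) = 4.995 N·m.
α = τ/I = 4.995/0.1031 = 48.45 rad/s².

α ≈ 48.5 rad/s²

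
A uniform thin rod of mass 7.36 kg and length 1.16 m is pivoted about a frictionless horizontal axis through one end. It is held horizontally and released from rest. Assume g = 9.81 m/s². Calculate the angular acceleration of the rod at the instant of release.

About the pivot, I = (1/3)ML² = (1/3)(7.36)(1.16)² = 3.301 kg·m².
The weight acts at the center, a distance L/2 = 0.5800 m from the pivot; τ = Mg(L/2) = 41.88 N·m.
α = τ/I = 41.88/3.301 = 12.69 rad/s².
(Equivalently α = (3g/(2L)) = 12.69 rad/s².)

α ≈ 12.7 rad/s²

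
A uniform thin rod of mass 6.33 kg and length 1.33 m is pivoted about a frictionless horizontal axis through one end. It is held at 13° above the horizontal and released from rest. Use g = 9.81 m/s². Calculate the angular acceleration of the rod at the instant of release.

About the pivot, I = (1/3)ML² = (1/3)(6.33)(1.33)² = 3.732 kg·m².
The weight acts at the center, a distance L/2 = 0.6650 m from the pivot; τ = Mg(L/2) cos 13° = 40.24 N·m.
α = τ/I = 40.24/3.732 = 10.78 rad/s².
(Equivalently α = (3g/(2L)) cos 13° = 10.78 rad/s².)

α ≈ 10.8 rad/s²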